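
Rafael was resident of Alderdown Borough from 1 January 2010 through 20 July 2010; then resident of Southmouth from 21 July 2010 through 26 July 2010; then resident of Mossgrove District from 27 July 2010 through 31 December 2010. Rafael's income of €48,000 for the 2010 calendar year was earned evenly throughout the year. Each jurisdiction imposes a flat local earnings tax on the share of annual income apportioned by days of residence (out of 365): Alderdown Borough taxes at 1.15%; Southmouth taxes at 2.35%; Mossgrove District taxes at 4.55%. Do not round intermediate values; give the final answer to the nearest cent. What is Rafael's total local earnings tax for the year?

Alderdown Borough, 1 January – 20 July 2010: 201 days → €48,000 × 1.15% × 201/365 = €303.9781
Southmouth, 21 July – 26 July 2010: 6 days → €48,000 × 2.35% × 6/365 = €18.5425
Mossgrove District, 27 July – 31 December 2010: 158 days → €48,000 × 4.55% × 158/365 = €945.4027
Total = €1,267.9233

€1,267.92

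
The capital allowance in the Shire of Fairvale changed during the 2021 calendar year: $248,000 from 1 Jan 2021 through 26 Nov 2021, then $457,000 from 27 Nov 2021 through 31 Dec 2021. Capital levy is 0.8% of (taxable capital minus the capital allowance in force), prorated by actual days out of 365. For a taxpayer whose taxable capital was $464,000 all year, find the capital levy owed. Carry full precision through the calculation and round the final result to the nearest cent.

1 Jan – 26 Nov 2021: 330 days, exemption $248,000 → ($464,000 − $248,000) × 0.8% × 330/365 = $1,562.3014
27 Nov – 31 Dec 2021: 35 days, exemption $457,000 → ($464,000 − $457,000) × 0.8% × 35/365 = $5.3699
Total = $1,567.6712

$1,567.67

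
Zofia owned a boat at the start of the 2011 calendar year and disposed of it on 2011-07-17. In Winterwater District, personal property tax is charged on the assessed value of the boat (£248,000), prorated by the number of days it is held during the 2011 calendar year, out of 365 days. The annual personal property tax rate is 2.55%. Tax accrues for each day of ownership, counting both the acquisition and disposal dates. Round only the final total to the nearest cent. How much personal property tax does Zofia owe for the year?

Days held (2011-01-01 to 2011-07-17): 198 out of 365
Tax = £248,000 × 2.55% × 198/365 = £3,430.5534

£3,430.55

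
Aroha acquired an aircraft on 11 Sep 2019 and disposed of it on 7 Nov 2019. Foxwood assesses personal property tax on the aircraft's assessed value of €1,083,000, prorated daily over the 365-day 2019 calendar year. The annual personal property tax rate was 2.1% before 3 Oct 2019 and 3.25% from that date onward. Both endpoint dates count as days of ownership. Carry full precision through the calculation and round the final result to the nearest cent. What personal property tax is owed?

11 Sep – 2 Oct 2019: 22 days at 2.1% → €1,083,000 × 2.1% × 22/365 = €1,370.8110
3 Oct – 7 Nov 2019: 36 days at 3.25% → €1,083,000 × 3.25% × 36/365 = €3,471.5342
Total = €4,842.3452

€4,842.35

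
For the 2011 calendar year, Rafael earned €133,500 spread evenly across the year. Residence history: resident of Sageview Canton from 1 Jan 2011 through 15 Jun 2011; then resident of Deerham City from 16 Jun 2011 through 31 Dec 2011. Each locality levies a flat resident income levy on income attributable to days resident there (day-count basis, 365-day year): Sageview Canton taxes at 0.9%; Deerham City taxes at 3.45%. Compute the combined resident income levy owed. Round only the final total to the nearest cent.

€3,057.52

Sageview Canton, 1 Jan – 15 Jun 2011: 166 days → €133,500 × 0.9% × 166/365 = €546.4356
Deerham City, 16 Jun – 31 Dec 2011: 199 days → €133,500 × 3.45% × 199/365 = €2,511.0801
Total = €3,057.5158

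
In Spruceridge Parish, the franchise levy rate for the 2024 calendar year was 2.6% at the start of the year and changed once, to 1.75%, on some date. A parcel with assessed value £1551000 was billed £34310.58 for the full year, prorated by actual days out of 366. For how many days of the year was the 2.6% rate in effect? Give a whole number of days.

Let d = days at the first rate; then 366 − d days at the second rate.
£1551000 × [2.6%·d + 1.75%·(366−d)] / 366 = £34310.58
Solving gives d = 199, so the new rate took effect on July 18, 2024.

199 days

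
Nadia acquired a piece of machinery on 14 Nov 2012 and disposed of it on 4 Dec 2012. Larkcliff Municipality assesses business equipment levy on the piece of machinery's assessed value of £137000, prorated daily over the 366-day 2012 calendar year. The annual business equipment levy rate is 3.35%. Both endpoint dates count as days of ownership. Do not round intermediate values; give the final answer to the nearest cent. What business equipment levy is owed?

Days held (14 Nov – 4 Dec 2012): 21 out of 366
Tax = £137000 × 3.35% × 21/366 = £263.3320

£263.33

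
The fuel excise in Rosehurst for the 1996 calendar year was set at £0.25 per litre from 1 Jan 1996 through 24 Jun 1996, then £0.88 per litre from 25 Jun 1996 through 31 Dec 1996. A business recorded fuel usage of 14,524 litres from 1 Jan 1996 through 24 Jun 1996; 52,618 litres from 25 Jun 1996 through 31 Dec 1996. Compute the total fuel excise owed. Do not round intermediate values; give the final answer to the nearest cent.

£49,934.84

1 Jan – 24 Jun 1996: 14,524 litres at £0.25/litre → £3,631.00
25 Jun – 31 Dec 1996: 52,618 litres at £0.88/litre → £46,303.84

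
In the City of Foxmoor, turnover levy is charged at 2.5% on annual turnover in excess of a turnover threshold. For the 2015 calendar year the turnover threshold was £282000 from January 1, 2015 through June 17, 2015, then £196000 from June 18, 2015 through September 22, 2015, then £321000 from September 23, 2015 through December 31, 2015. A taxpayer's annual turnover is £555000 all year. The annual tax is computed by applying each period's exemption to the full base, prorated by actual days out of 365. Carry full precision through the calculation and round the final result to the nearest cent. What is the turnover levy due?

January 1 – June 17, 2015: 168 days, exemption £282000 → (£555000 − £282000) × 2.5% × 168/365 = £3141.3699
June 18 – September 22, 2015: 97 days, exemption £196000 → (£555000 − £196000) × 2.5% × 97/365 = £2385.1370
September 23 – December 31, 2015: 100 days, exemption £321000 → (£555000 − £321000) × 2.5% × 100/365 = £1602.7397
Total = £7129.2466

£7129.25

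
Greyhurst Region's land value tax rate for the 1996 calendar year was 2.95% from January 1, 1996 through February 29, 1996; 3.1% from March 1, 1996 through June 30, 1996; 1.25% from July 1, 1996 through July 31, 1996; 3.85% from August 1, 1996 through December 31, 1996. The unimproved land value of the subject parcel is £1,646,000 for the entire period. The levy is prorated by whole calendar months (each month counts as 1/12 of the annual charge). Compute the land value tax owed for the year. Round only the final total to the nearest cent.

January 1 – February 29, 1996: 2 months at 2.95% → £1,646,000 × 2.95% × 2/12 = £8,092.8333
March 1 – June 30, 1996: 4 months at 3.1% → £1,646,000 × 3.1% × 4/12 = £17,008.6667
July 1 – July 31, 1996: 1 month at 1.25% → £1,646,000 × 1.25% × 1/12 = £1,714.5833
August 1 – December 31, 1996: 5 months at 3.85% → £1,646,000 × 3.85% × 5/12 = £26,404.5833
Total = £53,220.6667

£53,220.67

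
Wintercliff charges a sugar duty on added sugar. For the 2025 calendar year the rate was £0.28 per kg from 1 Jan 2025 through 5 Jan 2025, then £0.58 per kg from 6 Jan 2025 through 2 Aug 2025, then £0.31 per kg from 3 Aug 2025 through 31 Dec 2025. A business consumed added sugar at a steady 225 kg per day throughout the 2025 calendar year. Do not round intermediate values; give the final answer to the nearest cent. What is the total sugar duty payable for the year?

1 Jan – 5 Jan 2025: 5 days × 225 kg/day = 1,125 kg at £0.28/kg → £315.00
6 Jan – 2 Aug 2025: 209 days × 225 kg/day = 47,025 kg at £0.58/kg → £27274.50
3 Aug – 31 Dec 2025: 151 days × 225 kg/day = 33,975 kg at £0.31/kg → £10532.25

£38121.75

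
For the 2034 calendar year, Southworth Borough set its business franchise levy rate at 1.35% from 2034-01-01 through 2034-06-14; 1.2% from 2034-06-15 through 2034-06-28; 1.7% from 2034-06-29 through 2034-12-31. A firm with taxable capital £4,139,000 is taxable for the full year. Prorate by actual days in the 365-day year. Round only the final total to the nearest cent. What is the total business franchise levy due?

£63,020.53

2034-01-01 to 2034-06-14: 165 days at 1.35% → £4,139,000 × 1.35% × 165/365 = £25,259.2397
2034-06-15 to 2034-06-28: 14 days at 1.2% → £4,139,000 × 1.2% × 14/365 = £1,905.0740
2034-06-29 to 2034-12-31: 186 days at 1.7% → £4,139,000 × 1.7% × 186/365 = £35,856.2137
Total = £63,020.5274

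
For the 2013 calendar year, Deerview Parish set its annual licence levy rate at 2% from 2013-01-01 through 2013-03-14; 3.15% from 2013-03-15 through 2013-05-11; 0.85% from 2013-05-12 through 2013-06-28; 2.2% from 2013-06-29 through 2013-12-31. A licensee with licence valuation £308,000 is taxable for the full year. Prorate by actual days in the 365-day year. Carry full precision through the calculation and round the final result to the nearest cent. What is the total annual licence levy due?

£6,570.95

2013-01-01 to 2013-03-14: 73 days at 2% → £308,000 × 2% × 73/365 = £1,232.0000
2013-03-15 to 2013-05-11: 58 days at 3.15% → £308,000 × 3.15% × 58/365 = £1,541.6877
2013-05-12 to 2013-06-28: 48 days at 0.85% → £308,000 × 0.85% × 48/365 = £344.2849
2013-06-29 to 2013-12-31: 186 days at 2.2% → £308,000 × 2.2% × 186/365 = £3,452.9753
Total = £6,570.9479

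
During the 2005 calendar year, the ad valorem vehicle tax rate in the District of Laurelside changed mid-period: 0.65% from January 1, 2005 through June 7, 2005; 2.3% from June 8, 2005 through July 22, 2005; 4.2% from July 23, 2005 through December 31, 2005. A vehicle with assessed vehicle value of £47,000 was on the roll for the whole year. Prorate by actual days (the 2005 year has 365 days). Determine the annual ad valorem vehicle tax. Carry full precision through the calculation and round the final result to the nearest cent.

January 1 – June 7, 2005: 158 days at 0.65% → £47,000 × 0.65% × 158/365 = £132.2438
June 8 – July 22, 2005: 45 days at 2.3% → £47,000 × 2.3% × 45/365 = £133.2740
July 23 – December 31, 2005: 162 days at 4.2% → £47,000 × 4.2% × 162/365 = £876.1315
Total = £1,141.6493

£1,141.65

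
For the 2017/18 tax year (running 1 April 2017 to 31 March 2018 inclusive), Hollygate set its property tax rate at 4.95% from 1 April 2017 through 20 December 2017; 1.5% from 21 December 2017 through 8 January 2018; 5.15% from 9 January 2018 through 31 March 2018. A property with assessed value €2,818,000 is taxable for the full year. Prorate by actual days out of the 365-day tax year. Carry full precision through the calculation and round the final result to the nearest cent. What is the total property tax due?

€135,696.35

1 April – 20 December 2017: 264 days at 4.95% → €2,818,000 × 4.95% × 264/365 = €100,892.1205
21 December 2017 – 8 January 2018: 19 days at 1.5% → €2,818,000 × 1.5% × 19/365 = €2,200.3562
9 January – 31 March 2018: 82 days at 5.15% → €2,818,000 × 5.15% × 82/365 = €32,603.8740
Total = €135,696.3507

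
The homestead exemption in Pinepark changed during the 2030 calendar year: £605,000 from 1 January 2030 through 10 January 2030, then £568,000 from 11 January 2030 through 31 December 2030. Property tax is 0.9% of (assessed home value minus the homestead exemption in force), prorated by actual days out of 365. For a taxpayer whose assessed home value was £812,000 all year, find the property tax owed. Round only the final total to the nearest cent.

£2,186.88

1 January – 10 January 2030: 10 days, exemption £605,000 → (£812,000 − £605,000) × 0.9% × 10/365 = £51.0411
11 January – 31 December 2030: 355 days, exemption £568,000 → (£812,000 − £568,000) × 0.9% × 355/365 = £2,135.8356
Total = £2,186.8767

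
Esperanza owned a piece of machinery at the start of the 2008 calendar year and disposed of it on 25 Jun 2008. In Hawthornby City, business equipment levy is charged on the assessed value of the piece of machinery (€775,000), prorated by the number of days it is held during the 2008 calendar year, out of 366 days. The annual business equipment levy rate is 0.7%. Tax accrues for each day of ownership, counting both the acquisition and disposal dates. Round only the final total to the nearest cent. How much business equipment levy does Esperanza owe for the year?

€2,623.57

Days held (1 Jan – 25 Jun 2008): 177 out of 366
Tax = €775,000 × 0.7% × 177/366 = €2,623.5656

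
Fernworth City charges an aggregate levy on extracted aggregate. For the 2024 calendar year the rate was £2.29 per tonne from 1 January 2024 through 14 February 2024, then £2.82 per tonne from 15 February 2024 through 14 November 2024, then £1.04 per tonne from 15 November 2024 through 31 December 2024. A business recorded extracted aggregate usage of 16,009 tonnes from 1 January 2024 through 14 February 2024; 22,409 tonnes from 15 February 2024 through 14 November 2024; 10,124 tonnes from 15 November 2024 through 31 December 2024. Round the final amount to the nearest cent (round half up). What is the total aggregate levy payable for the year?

£110382.95

1 January – 14 February 2024: 16,009 tonnes at £2.29/tonne → £36660.61
15 February – 14 November 2024: 22,409 tonnes at £2.82/tonne → £63193.38
15 November – 31 December 2024: 10,124 tonnes at £1.04/tonne → £10528.96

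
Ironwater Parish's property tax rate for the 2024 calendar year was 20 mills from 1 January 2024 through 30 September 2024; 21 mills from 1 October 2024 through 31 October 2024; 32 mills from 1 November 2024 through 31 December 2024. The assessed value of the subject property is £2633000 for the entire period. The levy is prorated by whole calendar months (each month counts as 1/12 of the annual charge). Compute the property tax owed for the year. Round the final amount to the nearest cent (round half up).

1 January – 30 September 2024: 9 months at 20 mills → £2633000 × 2% × 9/12 = £39495.0000
1 October – 31 October 2024: 1 month at 21 mills → £2633000 × 2.1% × 1/12 = £4607.7500
1 November – 31 December 2024: 2 months at 32 mills → £2633000 × 3.2% × 2/12 = £14042.6667
Total = £58145.4167

£58145.42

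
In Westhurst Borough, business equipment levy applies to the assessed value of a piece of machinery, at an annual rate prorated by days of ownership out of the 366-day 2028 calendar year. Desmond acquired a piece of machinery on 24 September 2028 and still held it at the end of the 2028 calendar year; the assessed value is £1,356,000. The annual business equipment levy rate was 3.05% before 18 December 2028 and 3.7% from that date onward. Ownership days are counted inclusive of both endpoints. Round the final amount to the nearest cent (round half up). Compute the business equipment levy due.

24 September – 17 December 2028: 85 days at 3.05% → £1,356,000 × 3.05% × 85/366 = £9,605.0000
18 December – 31 December 2028: 14 days at 3.7% → £1,356,000 × 3.7% × 14/366 = £1,919.1475
Total = £11,524.1475

£11,524.15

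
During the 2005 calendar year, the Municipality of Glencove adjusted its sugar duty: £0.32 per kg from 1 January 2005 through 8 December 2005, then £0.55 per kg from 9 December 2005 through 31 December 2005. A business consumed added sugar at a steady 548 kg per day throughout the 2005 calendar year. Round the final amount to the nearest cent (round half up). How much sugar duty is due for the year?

£66,905.32

1 January – 8 December 2005: 342 days × 548 kg/day = 187,416 kg at £0.32/kg → £59,973.12
9 December – 31 December 2005: 23 days × 548 kg/day = 12,604 kg at £0.55/kg → £6,932.20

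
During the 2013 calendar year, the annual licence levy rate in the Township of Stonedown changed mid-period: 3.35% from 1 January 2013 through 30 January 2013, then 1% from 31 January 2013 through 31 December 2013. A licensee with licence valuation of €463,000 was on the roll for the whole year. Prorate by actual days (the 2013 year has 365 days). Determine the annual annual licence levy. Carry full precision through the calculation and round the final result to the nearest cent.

1 January – 30 January 2013: 30 days at 3.35% → €463,000 × 3.35% × 30/365 = €1,274.8356
31 January – 31 December 2013: 335 days at 1% → €463,000 × 1% × 335/365 = €4,249.4521
Total = €5,524.2877

€5,524.29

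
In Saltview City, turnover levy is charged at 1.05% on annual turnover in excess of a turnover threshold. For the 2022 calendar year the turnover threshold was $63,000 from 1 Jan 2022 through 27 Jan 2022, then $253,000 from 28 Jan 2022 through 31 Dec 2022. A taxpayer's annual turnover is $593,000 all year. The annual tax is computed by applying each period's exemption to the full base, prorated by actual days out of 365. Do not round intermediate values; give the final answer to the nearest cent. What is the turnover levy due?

1 Jan – 27 Jan 2022: 27 days, exemption $63,000 → ($593,000 − $63,000) × 1.05% × 27/365 = $411.6575
28 Jan – 31 Dec 2022: 338 days, exemption $253,000 → ($593,000 − $253,000) × 1.05% × 338/365 = $3,305.9178
Total = $3,717.5753

$3,717.58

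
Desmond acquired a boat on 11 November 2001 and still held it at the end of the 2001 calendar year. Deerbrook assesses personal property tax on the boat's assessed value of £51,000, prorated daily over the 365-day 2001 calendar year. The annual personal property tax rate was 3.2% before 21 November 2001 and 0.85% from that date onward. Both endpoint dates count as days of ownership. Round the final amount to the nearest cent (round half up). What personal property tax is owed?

£93.41

11 November – 20 November 2001: 10 days at 3.2% → £51,000 × 3.2% × 10/365 = £44.7123
21 November – 31 December 2001: 41 days at 0.85% → £51,000 × 0.85% × 41/365 = £48.6945
Total = £93.4068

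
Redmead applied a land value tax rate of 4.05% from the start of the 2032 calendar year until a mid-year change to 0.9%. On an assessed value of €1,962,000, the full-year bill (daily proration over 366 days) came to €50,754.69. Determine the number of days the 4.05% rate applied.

Let d = days at the first rate; then 366 − d days at the second rate.
€1,962,000 × [4.05%·d + 0.9%·(366−d)] / 366 = €50,754.69
Solving gives d = 196, so the new rate took effect on 15 Jul 2032.

196 days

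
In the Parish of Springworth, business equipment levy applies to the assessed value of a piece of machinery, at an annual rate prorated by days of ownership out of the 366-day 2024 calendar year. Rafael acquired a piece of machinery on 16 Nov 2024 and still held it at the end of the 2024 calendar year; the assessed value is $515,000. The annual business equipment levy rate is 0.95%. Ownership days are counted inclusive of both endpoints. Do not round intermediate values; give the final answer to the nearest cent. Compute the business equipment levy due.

Days held (16 Nov – 31 Dec 2024): 46 out of 366
Tax = $515,000 × 0.95% × 46/366 = $614.9044

$614.90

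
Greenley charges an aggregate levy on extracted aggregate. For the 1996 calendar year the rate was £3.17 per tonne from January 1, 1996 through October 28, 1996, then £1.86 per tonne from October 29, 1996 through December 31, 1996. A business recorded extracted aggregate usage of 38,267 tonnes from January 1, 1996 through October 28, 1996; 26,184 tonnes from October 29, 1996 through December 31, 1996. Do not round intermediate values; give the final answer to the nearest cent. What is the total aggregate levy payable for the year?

£170,008.63

January 1 – October 28, 1996: 38,267 tonnes at £3.17/tonne → £121,306.39
October 29 – December 31, 1996: 26,184 tonnes at £1.86/tonne → £48,702.24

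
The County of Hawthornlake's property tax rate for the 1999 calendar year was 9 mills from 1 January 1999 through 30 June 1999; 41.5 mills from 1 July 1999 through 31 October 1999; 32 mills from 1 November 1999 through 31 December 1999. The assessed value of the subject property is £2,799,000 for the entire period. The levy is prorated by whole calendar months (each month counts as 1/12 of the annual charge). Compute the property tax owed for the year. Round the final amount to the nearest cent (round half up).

£66,243.00

1 January – 30 June 1999: 6 months at 9 mills → £2,799,000 × 0.9% × 6/12 = £12,595.5000
1 July – 31 October 1999: 4 months at 41.5 mills → £2,799,000 × 4.15% × 4/12 = £38,719.5000
1 November – 31 December 1999: 2 months at 32 mills → £2,799,000 × 3.2% × 2/12 = £14,928.0000
Total = £66,243.0000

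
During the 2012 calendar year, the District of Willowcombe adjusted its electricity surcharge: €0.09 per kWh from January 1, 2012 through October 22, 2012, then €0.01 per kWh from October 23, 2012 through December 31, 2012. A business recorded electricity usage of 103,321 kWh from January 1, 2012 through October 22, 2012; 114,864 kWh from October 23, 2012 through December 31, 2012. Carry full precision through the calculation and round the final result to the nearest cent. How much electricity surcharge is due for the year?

January 1 – October 22, 2012: 103,321 kWh at €0.09/kWh → €9,298.89
October 23 – December 31, 2012: 114,864 kWh at €0.01/kWh → €1,148.64

€10,447.53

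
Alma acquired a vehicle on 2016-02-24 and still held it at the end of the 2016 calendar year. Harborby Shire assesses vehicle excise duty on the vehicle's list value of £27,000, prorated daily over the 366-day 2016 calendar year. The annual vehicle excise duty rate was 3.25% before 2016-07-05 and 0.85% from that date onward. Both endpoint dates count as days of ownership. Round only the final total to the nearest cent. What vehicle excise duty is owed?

2016-02-24 to 2016-07-04: 132 days at 3.25% → £27,000 × 3.25% × 132/366 = £316.4754
2016-07-05 to 2016-12-31: 180 days at 0.85% → £27,000 × 0.85% × 180/366 = £112.8689
Total = £429.3443

£429.34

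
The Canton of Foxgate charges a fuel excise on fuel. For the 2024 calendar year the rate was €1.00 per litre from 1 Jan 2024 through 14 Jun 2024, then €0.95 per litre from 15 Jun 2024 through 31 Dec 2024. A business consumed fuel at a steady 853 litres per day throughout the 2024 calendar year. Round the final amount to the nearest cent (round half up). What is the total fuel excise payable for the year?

€303668.00

1 Jan – 14 Jun 2024: 166 days × 853 litres/day = 141,598 litres at €1.00/litre → €141598.00
15 Jun – 31 Dec 2024: 200 days × 853 litres/day = 170,600 litres at €0.95/litre → €162070.00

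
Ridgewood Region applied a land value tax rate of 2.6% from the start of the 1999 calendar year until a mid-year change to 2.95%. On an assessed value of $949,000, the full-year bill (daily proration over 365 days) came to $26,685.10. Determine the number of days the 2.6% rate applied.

Let d = days at the first rate; then 365 − d days at the second rate.
$949,000 × [2.6%·d + 2.95%·(365−d)] / 365 = $26,685.10
Solving gives d = 144, so the new rate took effect on May 25, 1999.

144 days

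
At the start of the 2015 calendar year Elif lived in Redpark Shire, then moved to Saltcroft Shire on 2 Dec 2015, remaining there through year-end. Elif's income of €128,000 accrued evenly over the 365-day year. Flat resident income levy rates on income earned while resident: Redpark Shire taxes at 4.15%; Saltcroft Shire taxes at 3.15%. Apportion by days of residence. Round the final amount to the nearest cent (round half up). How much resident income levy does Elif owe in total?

Redpark Shire, 1 Jan – 1 Dec 2015: 335 days → €128,000 × 4.15% × 335/365 = €4,875.3973
Saltcroft Shire, 2 Dec – 31 Dec 2015: 30 days → €128,000 × 3.15% × 30/365 = €331.3973
Total = €5,206.7945

€5,206.79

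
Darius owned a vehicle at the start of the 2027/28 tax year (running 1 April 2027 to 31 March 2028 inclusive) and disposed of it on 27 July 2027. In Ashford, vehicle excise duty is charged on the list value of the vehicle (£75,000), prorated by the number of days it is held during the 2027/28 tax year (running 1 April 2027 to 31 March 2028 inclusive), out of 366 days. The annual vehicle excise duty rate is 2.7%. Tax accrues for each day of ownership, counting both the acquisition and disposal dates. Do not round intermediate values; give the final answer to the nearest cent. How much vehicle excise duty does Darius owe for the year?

£652.87

Days held (1 April – 27 July 2027): 118 out of 366
Tax = £75,000 × 2.7% × 118/366 = £652.8689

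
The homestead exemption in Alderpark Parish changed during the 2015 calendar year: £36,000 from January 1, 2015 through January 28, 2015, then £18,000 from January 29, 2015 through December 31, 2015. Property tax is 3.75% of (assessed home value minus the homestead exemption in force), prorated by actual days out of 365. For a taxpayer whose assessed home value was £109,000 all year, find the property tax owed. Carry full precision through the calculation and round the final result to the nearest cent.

£3,360.72

January 1 – January 28, 2015: 28 days, exemption £36,000 → (£109,000 − £36,000) × 3.75% × 28/365 = £210.0000
January 29 – December 31, 2015: 337 days, exemption £18,000 → (£109,000 − £18,000) × 3.75% × 337/365 = £3,150.7192
Total = £3,360.7192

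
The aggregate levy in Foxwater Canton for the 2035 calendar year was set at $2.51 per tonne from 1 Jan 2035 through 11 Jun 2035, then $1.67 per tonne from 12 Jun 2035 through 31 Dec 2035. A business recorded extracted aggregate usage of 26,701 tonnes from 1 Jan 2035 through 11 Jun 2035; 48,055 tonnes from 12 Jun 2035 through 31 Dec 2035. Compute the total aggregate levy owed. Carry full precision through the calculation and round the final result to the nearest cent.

$147271.36

1 Jan – 11 Jun 2035: 26,701 tonnes at $2.51/tonne → $67019.51
12 Jun – 31 Dec 2035: 48,055 tonnes at $1.67/tonne → $80251.85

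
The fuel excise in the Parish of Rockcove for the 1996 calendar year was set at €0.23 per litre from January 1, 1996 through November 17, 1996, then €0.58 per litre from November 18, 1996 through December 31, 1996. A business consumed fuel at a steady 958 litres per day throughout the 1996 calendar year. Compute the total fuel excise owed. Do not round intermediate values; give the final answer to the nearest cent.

€95,397.64

January 1 – November 17, 1996: 322 days × 958 litres/day = 308,476 litres at €0.23/litre → €70,949.48
November 18 – December 31, 1996: 44 days × 958 litres/day = 42,152 litres at €0.58/litre → €24,448.16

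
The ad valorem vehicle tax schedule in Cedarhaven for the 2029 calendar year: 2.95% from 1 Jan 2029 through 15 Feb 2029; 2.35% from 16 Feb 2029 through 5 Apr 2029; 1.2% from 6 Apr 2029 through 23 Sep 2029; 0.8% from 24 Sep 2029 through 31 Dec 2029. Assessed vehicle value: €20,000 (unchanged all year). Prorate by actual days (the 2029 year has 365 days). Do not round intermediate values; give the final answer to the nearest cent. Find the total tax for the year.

1 Jan – 15 Feb 2029: 46 days at 2.95% → €20,000 × 2.95% × 46/365 = €74.3562
16 Feb – 5 Apr 2029: 49 days at 2.35% → €20,000 × 2.35% × 49/365 = €63.0959
6 Apr – 23 Sep 2029: 171 days at 1.2% → €20,000 × 1.2% × 171/365 = €112.4384
24 Sep – 31 Dec 2029: 99 days at 0.8% → €20,000 × 0.8% × 99/365 = €43.3973
Total = €293.2877

€293.29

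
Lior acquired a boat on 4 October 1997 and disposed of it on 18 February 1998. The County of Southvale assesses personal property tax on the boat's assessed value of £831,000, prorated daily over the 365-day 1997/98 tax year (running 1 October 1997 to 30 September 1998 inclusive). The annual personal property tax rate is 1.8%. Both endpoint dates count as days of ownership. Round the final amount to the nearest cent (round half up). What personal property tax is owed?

Days held (4 October 1997 – 18 February 1998): 138 out of 365
Tax = £831,000 × 1.8% × 138/365 = £5,655.3534

£5,655.35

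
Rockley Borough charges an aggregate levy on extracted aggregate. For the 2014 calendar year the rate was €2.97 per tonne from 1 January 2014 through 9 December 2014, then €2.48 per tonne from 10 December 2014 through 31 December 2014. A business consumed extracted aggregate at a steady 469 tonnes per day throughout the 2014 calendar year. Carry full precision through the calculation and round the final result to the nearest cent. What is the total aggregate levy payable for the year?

1 January – 9 December 2014: 343 days × 469 tonnes/day = 160,867 tonnes at €2.97/tonne → €477,774.99
10 December – 31 December 2014: 22 days × 469 tonnes/day = 10,318 tonnes at €2.48/tonne → €25,588.64

€503,363.63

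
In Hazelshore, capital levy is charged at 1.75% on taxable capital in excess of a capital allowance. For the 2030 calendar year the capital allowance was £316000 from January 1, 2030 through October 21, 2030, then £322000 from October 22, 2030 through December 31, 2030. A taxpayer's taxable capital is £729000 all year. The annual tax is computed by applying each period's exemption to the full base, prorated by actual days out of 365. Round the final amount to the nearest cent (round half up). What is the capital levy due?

£7207.08

January 1 – October 21, 2030: 294 days, exemption £316000 → (£729000 − £316000) × 1.75% × 294/365 = £5821.6027
October 22 – December 31, 2030: 71 days, exemption £322000 → (£729000 − £322000) × 1.75% × 71/365 = £1385.4726
Total = £7207.0753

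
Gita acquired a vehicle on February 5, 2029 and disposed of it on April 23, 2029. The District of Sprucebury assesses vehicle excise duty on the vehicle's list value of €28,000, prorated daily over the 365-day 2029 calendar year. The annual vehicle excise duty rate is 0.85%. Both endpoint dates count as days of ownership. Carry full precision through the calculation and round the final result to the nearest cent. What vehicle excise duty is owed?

Days held (February 5 – April 23, 2029): 78 out of 365
Tax = €28,000 × 0.85% × 78/365 = €50.8603

€50.86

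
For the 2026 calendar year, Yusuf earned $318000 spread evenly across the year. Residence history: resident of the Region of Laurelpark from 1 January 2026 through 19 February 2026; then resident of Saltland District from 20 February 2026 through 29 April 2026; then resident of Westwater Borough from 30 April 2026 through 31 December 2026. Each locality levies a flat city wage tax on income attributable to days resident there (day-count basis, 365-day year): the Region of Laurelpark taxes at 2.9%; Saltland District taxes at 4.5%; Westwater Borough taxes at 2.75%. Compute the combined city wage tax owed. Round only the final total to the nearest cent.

The Region of Laurelpark, 1 January – 19 February 2026: 50 days → $318000 × 2.9% × 50/365 = $1263.2877
Saltland District, 20 February – 29 April 2026: 69 days → $318000 × 4.5% × 69/365 = $2705.1781
Westwater Borough, 30 April – 31 December 2026: 246 days → $318000 × 2.75% × 246/365 = $5893.8904
Total = $9862.3562

$9862.36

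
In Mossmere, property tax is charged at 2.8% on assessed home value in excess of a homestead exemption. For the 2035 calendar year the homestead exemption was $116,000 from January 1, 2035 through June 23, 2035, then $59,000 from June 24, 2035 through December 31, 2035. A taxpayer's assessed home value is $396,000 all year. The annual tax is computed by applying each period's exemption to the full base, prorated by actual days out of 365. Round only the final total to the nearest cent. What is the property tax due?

$8,675.17

January 1 – June 23, 2035: 174 days, exemption $116,000 → ($396,000 − $116,000) × 2.8% × 174/365 = $3,737.4247
June 24 – December 31, 2035: 191 days, exemption $59,000 → ($396,000 − $59,000) × 2.8% × 191/365 = $4,937.7425
Total = $8,675.1671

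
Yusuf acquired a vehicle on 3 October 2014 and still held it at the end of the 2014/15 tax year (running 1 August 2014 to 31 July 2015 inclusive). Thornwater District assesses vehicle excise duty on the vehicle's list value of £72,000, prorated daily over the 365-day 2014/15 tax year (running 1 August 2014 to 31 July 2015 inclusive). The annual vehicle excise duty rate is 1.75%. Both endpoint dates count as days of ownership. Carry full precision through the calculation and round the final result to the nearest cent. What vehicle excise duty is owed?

£1,042.52

Days held (3 October 2014 – 31 July 2015): 302 out of 365
Tax = £72,000 × 1.75% × 302/365 = £1,042.5205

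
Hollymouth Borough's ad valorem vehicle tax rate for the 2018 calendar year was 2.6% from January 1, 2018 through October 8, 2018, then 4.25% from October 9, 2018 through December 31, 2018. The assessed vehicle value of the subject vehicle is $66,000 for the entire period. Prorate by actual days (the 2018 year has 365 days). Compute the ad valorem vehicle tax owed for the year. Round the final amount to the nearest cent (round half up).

January 1 – October 8, 2018: 281 days at 2.6% → $66,000 × 2.6% × 281/365 = $1,321.0849
October 9 – December 31, 2018: 84 days at 4.25% → $66,000 × 4.25% × 84/365 = $645.5342
Total = $1,966.6192

$1,966.62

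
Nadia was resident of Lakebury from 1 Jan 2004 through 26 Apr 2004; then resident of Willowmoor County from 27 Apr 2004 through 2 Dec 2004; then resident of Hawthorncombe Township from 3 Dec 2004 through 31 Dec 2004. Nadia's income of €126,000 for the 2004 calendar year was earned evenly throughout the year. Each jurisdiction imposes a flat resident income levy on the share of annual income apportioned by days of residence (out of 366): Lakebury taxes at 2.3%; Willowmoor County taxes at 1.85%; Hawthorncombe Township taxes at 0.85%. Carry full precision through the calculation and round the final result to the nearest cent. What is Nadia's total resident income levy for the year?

€2,412.42

Lakebury, 1 Jan – 26 Apr 2004: 117 days → €126,000 × 2.3% × 117/366 = €926.4098
Willowmoor County, 27 Apr – 2 Dec 2004: 220 days → €126,000 × 1.85% × 220/366 = €1,401.1475
Hawthorncombe Township, 3 Dec – 31 Dec 2004: 29 days → €126,000 × 0.85% × 29/366 = €84.8607
Total = €2,412.4180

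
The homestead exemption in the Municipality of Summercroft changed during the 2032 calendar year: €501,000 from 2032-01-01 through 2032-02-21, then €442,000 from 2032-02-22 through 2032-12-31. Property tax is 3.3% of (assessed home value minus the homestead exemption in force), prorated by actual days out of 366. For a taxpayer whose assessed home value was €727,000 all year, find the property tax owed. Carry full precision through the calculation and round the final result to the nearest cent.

2032-01-01 to 2032-02-21: 52 days, exemption €501,000 → (€727,000 − €501,000) × 3.3% × 52/366 = €1,059.6066
2032-02-22 to 2032-12-31: 314 days, exemption €442,000 → (€727,000 − €442,000) × 3.3% × 314/366 = €8,068.7705
Total = €9,128.3770

€9,128.38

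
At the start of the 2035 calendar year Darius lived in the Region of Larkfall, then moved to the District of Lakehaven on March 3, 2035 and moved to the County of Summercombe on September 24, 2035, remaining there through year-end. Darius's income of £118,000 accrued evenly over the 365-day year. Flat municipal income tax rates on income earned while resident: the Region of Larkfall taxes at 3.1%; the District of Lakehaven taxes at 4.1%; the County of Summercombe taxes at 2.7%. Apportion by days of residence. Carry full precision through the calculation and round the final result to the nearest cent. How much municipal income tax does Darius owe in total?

The Region of Larkfall, January 1 – March 2, 2035: 61 days → £118,000 × 3.1% × 61/365 = £611.3370
The District of Lakehaven, March 3 – September 23, 2035: 205 days → £118,000 × 4.1% × 205/365 = £2,717.2329
The County of Summercombe, September 24 – December 31, 2035: 99 days → £118,000 × 2.7% × 99/365 = £864.1479
Total = £4,192.7178

£4,192.72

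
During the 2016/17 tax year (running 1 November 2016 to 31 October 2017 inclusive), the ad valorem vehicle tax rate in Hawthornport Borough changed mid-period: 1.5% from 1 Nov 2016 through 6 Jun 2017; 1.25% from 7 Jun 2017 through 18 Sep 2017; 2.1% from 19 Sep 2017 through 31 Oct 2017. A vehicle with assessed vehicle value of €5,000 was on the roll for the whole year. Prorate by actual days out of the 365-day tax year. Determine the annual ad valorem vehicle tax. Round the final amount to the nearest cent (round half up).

1 Nov 2016 – 6 Jun 2017: 218 days at 1.5% → €5,000 × 1.5% × 218/365 = €44.7945
7 Jun – 18 Sep 2017: 104 days at 1.25% → €5,000 × 1.25% × 104/365 = €17.8082
19 Sep – 31 Oct 2017: 43 days at 2.1% → €5,000 × 2.1% × 43/365 = €12.3699
Total = €74.9726

€74.97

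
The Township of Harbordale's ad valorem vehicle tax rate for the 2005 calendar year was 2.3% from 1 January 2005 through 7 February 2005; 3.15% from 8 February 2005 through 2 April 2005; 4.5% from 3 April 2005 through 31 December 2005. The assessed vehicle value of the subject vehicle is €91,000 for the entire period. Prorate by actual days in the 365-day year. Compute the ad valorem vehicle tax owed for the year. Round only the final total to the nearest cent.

€3,704.82

1 January – 7 February 2005: 38 days at 2.3% → €91,000 × 2.3% × 38/365 = €217.9014
8 February – 2 April 2005: 54 days at 3.15% → €91,000 × 3.15% × 54/365 = €424.0849
3 April – 31 December 2005: 273 days at 4.5% → €91,000 × 4.5% × 273/365 = €3,062.8356
Total = €3,704.8219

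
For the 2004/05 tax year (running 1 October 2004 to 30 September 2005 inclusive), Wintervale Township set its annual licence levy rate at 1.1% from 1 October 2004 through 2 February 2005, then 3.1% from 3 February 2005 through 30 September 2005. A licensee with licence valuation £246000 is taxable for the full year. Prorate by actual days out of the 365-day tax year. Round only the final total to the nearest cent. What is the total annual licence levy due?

£5941.07

1 October 2004 – 2 February 2005: 125 days at 1.1% → £246000 × 1.1% × 125/365 = £926.7123
3 February – 30 September 2005: 240 days at 3.1% → £246000 × 3.1% × 240/365 = £5014.3562
Total = £5941.0685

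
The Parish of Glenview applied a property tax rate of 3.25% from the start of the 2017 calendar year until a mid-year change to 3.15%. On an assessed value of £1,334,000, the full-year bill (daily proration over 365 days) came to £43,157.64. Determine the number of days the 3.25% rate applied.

Let d = days at the first rate; then 365 − d days at the second rate.
£1,334,000 × [3.25%·d + 3.15%·(365−d)] / 365 = £43,157.64
Solving gives d = 311, so the new rate took effect on 8 November 2017.

311 days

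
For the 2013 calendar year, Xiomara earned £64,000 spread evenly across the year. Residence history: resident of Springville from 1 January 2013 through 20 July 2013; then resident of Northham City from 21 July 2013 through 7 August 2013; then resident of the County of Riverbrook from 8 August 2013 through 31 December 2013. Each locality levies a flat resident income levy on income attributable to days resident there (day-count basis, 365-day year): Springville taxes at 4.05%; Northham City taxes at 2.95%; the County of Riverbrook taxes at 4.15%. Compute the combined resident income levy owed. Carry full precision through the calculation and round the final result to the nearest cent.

Springville, 1 January – 20 July 2013: 201 days → £64,000 × 4.05% × 201/365 = £1,427.3753
Northham City, 21 July – 7 August 2013: 18 days → £64,000 × 2.95% × 18/365 = £93.1068
The County of Riverbrook, 8 August – 31 December 2013: 146 days → £64,000 × 4.15% × 146/365 = £1,062.4000
Total = £2,582.8822

£2,582.88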